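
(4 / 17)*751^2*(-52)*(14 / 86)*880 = -722643201280 / 731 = -988567990.81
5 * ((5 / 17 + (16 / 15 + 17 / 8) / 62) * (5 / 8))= 218555 / 202368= 1.08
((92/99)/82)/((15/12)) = 184/20295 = 0.01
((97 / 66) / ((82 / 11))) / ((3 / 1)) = 97 / 1476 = 0.07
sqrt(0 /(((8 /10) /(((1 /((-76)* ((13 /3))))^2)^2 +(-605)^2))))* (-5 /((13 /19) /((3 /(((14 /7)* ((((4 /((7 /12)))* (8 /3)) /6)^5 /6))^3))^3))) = 0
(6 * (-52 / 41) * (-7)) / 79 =2184 / 3239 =0.67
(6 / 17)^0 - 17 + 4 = -12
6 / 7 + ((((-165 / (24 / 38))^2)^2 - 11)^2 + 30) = 9954704242842404511359143 / 458752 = 21699533174443717981.30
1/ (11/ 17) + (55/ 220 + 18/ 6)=211/ 44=4.80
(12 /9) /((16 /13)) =13 /12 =1.08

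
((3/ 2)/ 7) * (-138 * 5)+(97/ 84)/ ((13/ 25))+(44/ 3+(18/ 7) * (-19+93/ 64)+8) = -489479/ 2912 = -168.09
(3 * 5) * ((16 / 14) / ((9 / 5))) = 200 / 21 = 9.52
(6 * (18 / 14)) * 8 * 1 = 432 / 7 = 61.71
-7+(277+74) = 344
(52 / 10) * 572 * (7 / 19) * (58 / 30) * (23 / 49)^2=228151352 / 488775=466.78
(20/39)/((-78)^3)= -5/4626882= -0.00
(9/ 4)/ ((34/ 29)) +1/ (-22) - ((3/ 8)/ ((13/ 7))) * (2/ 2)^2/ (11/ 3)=4421/ 2431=1.82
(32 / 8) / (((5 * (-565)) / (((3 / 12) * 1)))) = -1 / 2825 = -0.00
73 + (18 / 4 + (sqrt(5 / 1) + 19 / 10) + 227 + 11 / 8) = sqrt(5) + 12311 / 40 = 310.01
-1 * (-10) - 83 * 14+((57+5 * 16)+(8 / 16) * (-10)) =-1020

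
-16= -16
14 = 14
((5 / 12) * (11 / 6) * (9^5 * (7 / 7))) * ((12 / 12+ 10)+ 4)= 676603.12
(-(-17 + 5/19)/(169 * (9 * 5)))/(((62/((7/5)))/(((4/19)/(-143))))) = -1484/20283967275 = -0.00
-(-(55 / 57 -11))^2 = -327184 / 3249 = -100.70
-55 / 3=-18.33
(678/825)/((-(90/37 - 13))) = 8362/107525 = 0.08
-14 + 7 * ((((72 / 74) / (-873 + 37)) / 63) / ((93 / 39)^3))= -14.00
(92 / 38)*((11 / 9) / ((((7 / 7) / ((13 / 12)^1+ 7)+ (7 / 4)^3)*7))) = 3141248 / 40744683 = 0.08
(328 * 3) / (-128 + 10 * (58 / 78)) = -19188 / 2351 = -8.16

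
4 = 4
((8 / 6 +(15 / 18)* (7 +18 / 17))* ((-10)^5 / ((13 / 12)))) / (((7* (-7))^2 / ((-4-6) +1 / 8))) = 1621475000 / 530621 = 3055.81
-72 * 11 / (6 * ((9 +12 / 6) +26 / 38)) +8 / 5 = -1794 / 185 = -9.70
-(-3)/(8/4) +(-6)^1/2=-3/2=-1.50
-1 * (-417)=417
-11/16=-0.69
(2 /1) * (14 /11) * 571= 15988 /11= 1453.45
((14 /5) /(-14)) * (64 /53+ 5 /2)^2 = -154449 /56180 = -2.75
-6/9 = -2/3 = -0.67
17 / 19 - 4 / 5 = 9 / 95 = 0.09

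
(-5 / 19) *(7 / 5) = -7 / 19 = -0.37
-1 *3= -3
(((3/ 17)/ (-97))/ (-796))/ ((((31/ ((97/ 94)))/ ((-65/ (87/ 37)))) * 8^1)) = -2405/ 9148281536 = -0.00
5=5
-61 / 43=-1.42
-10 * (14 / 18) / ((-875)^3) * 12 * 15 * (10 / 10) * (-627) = -5016 / 3828125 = -0.00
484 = 484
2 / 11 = 0.18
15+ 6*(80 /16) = 45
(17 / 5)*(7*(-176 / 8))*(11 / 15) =-28798 / 75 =-383.97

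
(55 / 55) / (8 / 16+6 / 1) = 0.15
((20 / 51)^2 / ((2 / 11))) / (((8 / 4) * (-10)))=-110 / 2601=-0.04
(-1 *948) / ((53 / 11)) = -10428 / 53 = -196.75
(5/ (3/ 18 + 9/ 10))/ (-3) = -25/ 16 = -1.56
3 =3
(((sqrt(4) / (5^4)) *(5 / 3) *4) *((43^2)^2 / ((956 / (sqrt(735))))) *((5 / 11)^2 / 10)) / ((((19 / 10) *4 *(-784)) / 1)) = -3418801 *sqrt(15) / 1846188960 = -0.01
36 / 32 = 9 / 8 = 1.12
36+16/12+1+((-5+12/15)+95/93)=35.15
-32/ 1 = -32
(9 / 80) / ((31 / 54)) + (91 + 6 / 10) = 113827 / 1240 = 91.80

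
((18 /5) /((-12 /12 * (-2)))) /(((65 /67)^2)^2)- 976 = -86929689911 /89253125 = -973.97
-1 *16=-16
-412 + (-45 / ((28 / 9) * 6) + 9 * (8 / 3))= -21863 / 56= -390.41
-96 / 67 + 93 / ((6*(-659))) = -128605 / 88306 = -1.46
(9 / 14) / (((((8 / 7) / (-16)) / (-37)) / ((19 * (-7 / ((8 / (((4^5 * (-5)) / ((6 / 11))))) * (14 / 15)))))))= 55677600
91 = 91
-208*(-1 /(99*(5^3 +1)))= 104 /6237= 0.02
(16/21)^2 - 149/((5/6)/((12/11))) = -4716968/24255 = -194.47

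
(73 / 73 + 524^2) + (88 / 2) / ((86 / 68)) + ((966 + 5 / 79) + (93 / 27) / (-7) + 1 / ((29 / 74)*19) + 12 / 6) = 32496351005389 / 117920061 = 275579.50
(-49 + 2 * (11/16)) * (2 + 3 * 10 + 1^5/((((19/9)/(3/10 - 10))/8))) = 43053/190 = 226.59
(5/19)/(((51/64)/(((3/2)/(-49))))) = -160/15827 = -0.01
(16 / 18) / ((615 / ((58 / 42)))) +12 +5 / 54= 2811629 / 232470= 12.09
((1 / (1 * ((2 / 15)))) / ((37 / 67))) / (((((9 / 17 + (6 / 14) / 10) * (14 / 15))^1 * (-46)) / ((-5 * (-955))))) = -2039521875 / 772708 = -2639.45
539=539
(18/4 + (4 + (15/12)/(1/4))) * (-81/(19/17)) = -978.39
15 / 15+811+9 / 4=3257 / 4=814.25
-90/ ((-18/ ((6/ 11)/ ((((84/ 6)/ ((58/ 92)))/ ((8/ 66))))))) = 290/ 19481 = 0.01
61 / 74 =0.82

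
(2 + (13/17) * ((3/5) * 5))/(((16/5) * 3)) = 365/816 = 0.45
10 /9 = 1.11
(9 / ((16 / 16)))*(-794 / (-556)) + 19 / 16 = 31225 / 2224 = 14.04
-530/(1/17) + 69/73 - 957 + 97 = -720441/73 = -9869.05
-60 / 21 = -20 / 7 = -2.86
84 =84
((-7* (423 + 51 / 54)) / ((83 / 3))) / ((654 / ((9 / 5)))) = -53417 / 180940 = -0.30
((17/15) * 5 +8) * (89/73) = 3649/219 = 16.66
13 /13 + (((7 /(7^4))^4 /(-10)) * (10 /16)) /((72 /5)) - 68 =-1068325911321989 /15945162855552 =-67.00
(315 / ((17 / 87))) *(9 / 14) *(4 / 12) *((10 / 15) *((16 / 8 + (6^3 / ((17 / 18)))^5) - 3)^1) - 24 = 3478268051155573860909 / 24137569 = 144101837726722.76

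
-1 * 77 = -77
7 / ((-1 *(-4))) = 7 / 4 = 1.75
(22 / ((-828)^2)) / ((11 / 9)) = 1 / 38088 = 0.00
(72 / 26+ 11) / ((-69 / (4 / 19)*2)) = -358 / 17043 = -0.02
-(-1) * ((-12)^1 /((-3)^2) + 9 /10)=-13 /30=-0.43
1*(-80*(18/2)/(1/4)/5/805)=-576/805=-0.72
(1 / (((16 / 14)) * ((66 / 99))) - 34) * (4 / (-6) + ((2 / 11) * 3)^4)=6640531 / 351384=18.90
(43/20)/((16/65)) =559/64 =8.73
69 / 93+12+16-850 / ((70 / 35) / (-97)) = 1278866 / 31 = 41253.74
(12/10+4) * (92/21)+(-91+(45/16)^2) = -1621103/26880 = -60.31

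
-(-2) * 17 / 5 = 34 / 5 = 6.80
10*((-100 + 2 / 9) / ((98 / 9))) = -4490 / 49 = -91.63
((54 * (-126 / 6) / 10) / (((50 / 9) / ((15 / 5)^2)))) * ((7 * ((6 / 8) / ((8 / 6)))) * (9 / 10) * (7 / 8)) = -182284263 / 320000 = -569.64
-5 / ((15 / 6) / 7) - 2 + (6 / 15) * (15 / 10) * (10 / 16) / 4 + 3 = -413 / 32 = -12.91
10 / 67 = 0.15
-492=-492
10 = 10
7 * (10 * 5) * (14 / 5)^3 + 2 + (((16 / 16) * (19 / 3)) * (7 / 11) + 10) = 1270373 / 165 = 7699.23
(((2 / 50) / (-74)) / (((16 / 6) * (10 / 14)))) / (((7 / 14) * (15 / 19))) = -133 / 185000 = -0.00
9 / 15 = 3 / 5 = 0.60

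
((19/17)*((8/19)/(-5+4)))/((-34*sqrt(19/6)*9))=4*sqrt(114)/49419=0.00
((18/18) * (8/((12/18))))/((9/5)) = 20/3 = 6.67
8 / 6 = 4 / 3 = 1.33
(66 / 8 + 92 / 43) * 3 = 5361 / 172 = 31.17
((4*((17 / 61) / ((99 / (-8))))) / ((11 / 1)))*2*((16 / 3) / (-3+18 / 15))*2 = 174080 / 1793583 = 0.10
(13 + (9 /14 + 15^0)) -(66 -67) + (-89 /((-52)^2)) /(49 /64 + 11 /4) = 15.63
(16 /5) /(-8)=-2 /5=-0.40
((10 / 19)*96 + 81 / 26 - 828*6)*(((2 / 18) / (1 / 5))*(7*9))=-84969255 / 494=-172002.54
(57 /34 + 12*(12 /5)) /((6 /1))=1727 /340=5.08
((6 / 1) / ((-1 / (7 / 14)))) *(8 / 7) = -24 / 7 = -3.43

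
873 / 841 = 1.04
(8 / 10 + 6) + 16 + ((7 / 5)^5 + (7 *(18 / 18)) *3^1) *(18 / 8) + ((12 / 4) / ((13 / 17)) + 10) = 3903011 / 40625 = 96.07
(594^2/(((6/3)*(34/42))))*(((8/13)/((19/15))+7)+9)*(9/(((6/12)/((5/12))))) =113143920120/4199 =26945444.18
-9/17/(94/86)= -387/799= -0.48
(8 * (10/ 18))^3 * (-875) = -56000000/ 729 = -76817.56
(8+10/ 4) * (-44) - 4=-466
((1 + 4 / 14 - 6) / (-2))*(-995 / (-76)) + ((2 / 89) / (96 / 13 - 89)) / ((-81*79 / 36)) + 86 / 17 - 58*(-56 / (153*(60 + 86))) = 3197161557424585 / 88651972024056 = 36.06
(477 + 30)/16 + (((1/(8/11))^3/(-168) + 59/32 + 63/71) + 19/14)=218392667/6107136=35.76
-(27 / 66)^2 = -81 / 484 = -0.17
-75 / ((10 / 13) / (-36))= 3510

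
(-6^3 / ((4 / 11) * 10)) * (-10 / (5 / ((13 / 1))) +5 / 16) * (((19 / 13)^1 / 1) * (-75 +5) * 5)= -81174555 / 104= -780524.57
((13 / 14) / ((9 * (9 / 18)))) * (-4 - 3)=-13 / 9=-1.44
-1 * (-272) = 272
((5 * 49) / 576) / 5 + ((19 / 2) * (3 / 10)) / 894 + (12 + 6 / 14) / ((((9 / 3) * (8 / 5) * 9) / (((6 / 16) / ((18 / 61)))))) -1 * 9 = -154027169 / 18023040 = -8.55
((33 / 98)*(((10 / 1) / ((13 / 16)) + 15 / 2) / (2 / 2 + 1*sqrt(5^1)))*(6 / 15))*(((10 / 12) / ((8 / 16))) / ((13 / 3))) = -16995 / 66248 + 16995*sqrt(5) / 66248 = 0.32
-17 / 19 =-0.89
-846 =-846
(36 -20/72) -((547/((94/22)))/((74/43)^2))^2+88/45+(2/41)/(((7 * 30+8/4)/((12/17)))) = -201608303314768814273/110114308609710480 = -1830.90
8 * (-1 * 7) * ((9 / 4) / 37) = -126 / 37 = -3.41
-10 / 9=-1.11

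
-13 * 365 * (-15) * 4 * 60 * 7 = 119574000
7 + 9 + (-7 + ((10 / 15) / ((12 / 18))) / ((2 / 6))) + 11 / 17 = 215 / 17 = 12.65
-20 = -20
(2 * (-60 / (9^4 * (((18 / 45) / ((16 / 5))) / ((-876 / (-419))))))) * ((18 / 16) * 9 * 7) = -81760 / 3771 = -21.68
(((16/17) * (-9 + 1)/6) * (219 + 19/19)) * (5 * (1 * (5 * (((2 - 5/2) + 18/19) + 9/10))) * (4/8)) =-4505600/969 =-4649.74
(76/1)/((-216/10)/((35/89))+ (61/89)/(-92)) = -108900400/78713731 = -1.38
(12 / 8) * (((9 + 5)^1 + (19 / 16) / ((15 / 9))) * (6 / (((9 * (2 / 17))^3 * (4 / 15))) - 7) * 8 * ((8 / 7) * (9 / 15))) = 18235261 / 12600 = 1447.24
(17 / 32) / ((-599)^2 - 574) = 17 / 11463264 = 0.00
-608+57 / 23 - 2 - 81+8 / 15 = -237356 / 345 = -687.99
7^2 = 49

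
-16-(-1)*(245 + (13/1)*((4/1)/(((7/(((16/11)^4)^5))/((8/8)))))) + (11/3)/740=141952536915029105737544896577/10454534921251982542983540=13578.08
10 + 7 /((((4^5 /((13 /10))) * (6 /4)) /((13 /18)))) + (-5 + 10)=4148383 /276480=15.00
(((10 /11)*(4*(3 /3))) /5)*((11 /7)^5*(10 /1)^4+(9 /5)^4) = 8053432165816 /115548125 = 69697.64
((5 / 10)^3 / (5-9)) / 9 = -1 / 288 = -0.00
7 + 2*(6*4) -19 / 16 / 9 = 7901 / 144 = 54.87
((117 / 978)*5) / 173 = 195 / 56398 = 0.00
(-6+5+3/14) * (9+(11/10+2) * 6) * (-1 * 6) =4554/35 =130.11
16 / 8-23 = -21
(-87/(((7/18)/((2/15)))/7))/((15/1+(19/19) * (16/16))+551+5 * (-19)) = -261/590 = -0.44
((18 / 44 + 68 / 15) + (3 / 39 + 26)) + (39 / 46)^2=144053779 / 4538820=31.74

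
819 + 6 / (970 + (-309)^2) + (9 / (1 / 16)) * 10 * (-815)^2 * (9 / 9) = 92253917277375 / 96451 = 956484819.00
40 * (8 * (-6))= -1920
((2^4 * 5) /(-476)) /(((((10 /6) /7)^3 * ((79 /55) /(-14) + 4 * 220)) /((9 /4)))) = -1833678 /57589285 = -0.03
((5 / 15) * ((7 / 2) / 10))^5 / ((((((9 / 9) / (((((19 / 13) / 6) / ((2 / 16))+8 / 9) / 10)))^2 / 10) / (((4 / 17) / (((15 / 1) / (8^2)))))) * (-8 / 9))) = -115783423 / 5890547812500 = -0.00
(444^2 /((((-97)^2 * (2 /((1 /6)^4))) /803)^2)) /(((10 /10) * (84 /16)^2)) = 0.00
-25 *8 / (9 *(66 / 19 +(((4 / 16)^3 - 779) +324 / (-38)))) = 243200 / 8580501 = 0.03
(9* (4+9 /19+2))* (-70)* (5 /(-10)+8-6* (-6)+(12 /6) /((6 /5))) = -3499965 /19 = -184208.68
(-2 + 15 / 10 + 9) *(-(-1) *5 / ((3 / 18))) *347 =88485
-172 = -172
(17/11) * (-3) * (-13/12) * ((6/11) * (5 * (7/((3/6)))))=23205/121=191.78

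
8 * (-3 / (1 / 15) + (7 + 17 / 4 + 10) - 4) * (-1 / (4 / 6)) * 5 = 1665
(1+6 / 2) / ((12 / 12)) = 4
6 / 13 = 0.46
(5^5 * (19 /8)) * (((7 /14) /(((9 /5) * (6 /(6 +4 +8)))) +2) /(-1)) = -1009375 /48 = -21028.65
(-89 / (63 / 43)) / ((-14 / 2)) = 3827 / 441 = 8.68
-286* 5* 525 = -750750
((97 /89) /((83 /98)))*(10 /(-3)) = -4.29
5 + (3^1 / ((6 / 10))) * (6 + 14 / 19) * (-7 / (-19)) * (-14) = -60915 / 361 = -168.74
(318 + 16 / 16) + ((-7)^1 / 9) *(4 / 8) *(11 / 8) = 45859 / 144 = 318.47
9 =9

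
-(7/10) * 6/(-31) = 21/155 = 0.14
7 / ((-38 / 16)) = -56 / 19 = -2.95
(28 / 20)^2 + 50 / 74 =2438 / 925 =2.64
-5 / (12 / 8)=-10 / 3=-3.33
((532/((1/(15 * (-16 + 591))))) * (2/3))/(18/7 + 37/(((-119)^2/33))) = 8663699800/7527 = 1151016.31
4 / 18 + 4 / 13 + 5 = 647 / 117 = 5.53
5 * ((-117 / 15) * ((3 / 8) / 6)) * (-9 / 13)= 27 / 16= 1.69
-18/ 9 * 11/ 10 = -11/ 5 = -2.20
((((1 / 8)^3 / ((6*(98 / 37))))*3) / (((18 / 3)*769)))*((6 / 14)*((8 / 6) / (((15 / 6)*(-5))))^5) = -296 / 625931455078125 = -0.00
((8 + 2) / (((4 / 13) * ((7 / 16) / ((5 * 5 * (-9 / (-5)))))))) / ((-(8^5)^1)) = -2925 / 28672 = -0.10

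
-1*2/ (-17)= 2/ 17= 0.12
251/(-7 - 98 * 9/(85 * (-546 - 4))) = -5867125/163184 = -35.95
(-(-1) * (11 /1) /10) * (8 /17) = 44 /85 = 0.52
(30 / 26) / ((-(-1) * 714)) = 5 / 3094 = 0.00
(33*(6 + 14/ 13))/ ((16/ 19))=14421/ 52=277.33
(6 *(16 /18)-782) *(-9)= 6990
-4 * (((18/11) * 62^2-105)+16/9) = -2450036/99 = -24747.84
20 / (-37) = -20 / 37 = -0.54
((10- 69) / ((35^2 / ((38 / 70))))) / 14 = -1121 / 600250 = -0.00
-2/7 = -0.29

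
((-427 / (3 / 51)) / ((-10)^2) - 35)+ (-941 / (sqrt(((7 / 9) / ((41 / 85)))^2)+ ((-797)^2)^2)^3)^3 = -96704967184119734884182200805172723497846967084177802232108798340342496566067076717780924163290745968729918147133693001979015328669 / 898828582434424527225413149969074481809154820003511499508400393534180654020513771891262423675906156024246078084078906830887321600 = -107.59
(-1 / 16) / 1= -1 / 16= -0.06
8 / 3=2.67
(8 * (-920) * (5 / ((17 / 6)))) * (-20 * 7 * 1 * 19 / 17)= 587328000 / 289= 2032276.82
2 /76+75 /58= 727 /551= 1.32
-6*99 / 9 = -66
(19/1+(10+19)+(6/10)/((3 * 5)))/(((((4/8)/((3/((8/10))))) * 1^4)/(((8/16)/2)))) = 3603/40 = 90.08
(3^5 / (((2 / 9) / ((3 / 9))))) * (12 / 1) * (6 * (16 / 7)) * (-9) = -539876.57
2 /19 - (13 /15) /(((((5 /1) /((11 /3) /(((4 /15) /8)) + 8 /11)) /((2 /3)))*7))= -27002 /15675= -1.72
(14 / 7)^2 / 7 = 4 / 7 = 0.57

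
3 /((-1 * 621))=-1 /207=-0.00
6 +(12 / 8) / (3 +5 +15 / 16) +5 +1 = 1740 / 143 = 12.17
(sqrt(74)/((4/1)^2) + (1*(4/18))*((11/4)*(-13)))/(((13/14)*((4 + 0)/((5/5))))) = -77/36 + 7*sqrt(74)/416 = -1.99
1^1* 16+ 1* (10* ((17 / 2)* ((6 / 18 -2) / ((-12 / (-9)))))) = -361 / 4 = -90.25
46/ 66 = 23/ 33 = 0.70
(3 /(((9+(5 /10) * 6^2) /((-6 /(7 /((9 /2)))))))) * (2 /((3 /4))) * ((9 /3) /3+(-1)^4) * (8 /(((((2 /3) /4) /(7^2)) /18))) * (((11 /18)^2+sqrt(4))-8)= 1633408 /3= 544469.33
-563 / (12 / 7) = -3941 / 12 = -328.42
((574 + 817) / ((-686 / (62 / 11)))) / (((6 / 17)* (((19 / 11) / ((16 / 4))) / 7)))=-1466114 / 2793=-524.92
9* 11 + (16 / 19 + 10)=2087 / 19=109.84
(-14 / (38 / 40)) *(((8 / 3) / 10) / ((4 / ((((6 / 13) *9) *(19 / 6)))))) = -168 / 13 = -12.92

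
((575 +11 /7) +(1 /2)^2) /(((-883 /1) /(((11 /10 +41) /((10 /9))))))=-24.75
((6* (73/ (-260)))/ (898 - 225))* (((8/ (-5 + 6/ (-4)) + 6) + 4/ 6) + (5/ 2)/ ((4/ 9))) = -251923/ 9098960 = -0.03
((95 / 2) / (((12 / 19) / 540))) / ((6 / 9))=243675 / 4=60918.75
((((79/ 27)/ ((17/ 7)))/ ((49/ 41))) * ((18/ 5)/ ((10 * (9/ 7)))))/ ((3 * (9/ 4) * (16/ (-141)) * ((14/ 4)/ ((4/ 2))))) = -152233/ 722925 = -0.21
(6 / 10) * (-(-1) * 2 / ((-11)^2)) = 6 / 605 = 0.01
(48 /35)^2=2304 /1225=1.88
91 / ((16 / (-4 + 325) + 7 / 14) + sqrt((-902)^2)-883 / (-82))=1197651 / 12020180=0.10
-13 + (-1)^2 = -12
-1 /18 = -0.06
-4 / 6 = -2 / 3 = -0.67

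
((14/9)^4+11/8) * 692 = 65653327/13122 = 5003.30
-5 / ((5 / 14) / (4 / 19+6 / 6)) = -322 / 19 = -16.95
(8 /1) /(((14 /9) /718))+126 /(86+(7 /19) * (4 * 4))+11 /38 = 95318575 /25802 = 3694.23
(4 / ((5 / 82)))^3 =35287552 / 125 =282300.42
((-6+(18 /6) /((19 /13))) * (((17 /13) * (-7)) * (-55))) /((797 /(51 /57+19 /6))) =-75758375 /7480642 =-10.13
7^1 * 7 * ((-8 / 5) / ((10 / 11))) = -2156 / 25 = -86.24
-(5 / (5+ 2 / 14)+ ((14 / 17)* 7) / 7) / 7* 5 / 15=-157 / 1836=-0.09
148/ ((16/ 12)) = 111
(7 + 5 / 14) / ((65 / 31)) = 3193 / 910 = 3.51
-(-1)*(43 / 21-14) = -11.95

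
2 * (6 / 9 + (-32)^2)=6148 / 3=2049.33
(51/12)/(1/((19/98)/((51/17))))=323/1176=0.27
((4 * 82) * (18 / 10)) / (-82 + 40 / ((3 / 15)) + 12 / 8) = 5904 / 1195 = 4.94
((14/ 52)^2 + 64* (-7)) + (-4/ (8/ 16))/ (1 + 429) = -65104489/ 145340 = -447.95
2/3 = 0.67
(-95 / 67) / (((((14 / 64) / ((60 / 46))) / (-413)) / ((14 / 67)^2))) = 1054636800 / 6917549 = 152.46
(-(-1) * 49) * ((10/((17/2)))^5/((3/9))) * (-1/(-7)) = 67200000/1419857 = 47.33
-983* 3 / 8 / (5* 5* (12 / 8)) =-983 / 100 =-9.83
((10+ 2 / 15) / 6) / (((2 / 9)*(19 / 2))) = 0.80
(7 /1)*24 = 168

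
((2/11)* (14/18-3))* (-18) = 80/11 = 7.27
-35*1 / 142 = -35 / 142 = -0.25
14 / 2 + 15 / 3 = 12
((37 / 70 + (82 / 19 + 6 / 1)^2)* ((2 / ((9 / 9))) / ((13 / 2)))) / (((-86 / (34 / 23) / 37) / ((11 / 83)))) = -1625951162 / 586226095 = -2.77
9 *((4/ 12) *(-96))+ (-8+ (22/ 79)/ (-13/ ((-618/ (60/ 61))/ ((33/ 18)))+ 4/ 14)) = -995664206/ 3373537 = -295.14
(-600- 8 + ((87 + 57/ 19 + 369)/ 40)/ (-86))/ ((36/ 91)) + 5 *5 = -187274089/ 123840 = -1512.23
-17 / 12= -1.42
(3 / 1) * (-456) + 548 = -820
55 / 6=9.17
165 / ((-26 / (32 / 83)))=-2640 / 1079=-2.45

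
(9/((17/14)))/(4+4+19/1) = 14/51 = 0.27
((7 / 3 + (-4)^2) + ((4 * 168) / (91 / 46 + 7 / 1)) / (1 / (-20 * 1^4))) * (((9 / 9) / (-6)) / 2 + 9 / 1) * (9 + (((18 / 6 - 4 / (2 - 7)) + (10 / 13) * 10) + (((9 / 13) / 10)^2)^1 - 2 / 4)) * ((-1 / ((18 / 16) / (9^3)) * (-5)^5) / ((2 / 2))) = -533887728564.68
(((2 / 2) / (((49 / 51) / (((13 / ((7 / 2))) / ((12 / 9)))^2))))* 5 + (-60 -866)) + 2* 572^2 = 6276044823 / 9604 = 653482.38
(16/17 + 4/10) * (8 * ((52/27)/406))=0.05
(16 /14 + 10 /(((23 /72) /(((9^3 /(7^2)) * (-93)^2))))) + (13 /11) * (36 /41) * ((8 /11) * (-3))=22521381533624 /5591047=4028115.22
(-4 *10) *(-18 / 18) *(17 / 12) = 170 / 3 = 56.67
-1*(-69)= 69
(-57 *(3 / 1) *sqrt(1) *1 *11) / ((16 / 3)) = -5643 / 16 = -352.69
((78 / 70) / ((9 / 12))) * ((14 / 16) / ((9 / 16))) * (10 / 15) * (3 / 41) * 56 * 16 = 101.01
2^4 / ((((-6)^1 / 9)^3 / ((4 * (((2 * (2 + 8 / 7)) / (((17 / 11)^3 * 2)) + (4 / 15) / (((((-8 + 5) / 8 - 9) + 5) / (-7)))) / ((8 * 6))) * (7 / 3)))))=-13.42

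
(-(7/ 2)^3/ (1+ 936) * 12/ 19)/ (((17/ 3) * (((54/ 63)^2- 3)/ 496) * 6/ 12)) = 25008816/ 11198087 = 2.23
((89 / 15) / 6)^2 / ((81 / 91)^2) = 65593801 / 53144100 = 1.23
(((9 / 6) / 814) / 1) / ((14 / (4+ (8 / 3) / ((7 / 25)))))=71 / 39886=0.00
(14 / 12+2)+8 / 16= 11 / 3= 3.67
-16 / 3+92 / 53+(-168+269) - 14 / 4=29861 / 318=93.90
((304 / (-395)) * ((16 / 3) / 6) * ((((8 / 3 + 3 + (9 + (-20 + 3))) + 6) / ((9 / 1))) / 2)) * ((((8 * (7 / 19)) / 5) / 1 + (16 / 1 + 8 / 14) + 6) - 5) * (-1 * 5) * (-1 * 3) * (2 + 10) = -34008832 / 74655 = -455.55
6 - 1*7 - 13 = -14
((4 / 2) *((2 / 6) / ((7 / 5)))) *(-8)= -80 / 21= -3.81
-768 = -768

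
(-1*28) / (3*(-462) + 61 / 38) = 1064 / 52607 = 0.02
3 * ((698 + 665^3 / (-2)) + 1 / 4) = -1764469371 / 4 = -441117342.75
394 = 394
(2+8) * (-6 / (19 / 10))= -600 / 19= -31.58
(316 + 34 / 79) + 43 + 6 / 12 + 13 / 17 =968827 / 2686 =360.70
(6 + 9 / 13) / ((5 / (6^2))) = 3132 / 65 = 48.18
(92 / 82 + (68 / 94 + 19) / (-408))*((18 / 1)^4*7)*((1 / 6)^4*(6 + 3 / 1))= 1435795389 / 262072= 5478.63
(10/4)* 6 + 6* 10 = 75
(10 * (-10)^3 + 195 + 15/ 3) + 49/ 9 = -88151/ 9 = -9794.56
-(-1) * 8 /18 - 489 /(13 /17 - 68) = 8821 /1143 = 7.72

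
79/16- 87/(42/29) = -6175/112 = -55.13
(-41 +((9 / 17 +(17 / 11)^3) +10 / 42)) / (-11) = 17363212 / 5226837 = 3.32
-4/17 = -0.24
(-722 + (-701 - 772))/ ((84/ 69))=-50485/ 28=-1803.04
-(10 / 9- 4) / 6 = 13 / 27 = 0.48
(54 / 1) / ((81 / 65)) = 43.33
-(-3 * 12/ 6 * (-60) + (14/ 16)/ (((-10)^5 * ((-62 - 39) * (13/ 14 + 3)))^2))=-222177780000000000343/ 617160500000000000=-360.00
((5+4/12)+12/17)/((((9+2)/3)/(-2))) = -3.29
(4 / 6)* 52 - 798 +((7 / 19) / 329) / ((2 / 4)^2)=-2044958 / 2679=-763.33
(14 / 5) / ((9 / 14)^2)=2744 / 405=6.78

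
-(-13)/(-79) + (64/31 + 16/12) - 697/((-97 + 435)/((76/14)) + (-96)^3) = 23493550828/7264368291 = 3.23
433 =433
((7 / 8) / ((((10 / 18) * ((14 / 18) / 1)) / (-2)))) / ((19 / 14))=-567 / 190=-2.98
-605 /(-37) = 605 /37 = 16.35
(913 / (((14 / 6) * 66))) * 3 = 249 / 14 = 17.79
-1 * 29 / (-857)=29 / 857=0.03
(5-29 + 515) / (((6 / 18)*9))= 163.67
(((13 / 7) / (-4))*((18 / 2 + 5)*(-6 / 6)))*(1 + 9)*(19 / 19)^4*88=5720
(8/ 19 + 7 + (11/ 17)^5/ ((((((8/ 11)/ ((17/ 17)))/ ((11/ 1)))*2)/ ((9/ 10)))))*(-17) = -35364280161/ 253903840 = -139.28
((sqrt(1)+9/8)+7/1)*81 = 5913/8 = 739.12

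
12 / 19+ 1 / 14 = 187 / 266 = 0.70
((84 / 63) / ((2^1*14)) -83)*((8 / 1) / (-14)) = 47.40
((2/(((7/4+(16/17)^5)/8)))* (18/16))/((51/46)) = 6.52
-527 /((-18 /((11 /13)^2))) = 63767 /3042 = 20.96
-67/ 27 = -2.48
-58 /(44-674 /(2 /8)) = 0.02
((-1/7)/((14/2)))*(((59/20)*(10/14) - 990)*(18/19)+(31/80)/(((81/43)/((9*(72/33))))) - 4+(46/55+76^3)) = -9612809246/1075305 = -8939.61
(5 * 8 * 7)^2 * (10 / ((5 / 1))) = 156800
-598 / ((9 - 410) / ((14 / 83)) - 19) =8372 / 33549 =0.25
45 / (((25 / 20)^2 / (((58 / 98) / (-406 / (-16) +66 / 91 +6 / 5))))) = 434304 / 695611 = 0.62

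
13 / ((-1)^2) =13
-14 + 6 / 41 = -568 / 41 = -13.85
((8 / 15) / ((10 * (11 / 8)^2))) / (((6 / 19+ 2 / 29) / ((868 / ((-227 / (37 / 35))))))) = -0.30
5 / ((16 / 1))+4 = 69 / 16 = 4.31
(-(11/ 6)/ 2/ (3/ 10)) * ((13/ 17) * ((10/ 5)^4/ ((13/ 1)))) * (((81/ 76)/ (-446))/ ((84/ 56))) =330/ 72029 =0.00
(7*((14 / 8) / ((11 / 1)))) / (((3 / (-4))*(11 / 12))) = -196 / 121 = -1.62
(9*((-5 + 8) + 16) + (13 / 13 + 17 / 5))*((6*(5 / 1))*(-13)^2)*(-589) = -523784742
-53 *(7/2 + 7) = -1113/2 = -556.50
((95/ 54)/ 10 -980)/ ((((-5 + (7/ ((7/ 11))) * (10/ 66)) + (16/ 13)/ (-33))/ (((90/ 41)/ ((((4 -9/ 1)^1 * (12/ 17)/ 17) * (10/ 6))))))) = -106664987/ 57840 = -1844.14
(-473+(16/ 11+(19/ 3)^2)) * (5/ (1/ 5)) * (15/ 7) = -5339000/ 231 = -23112.55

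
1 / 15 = 0.07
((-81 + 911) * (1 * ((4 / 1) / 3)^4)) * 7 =1487360 / 81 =18362.47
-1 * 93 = -93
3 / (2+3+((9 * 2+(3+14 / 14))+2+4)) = 1 / 11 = 0.09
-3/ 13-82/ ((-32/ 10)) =2641/ 104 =25.39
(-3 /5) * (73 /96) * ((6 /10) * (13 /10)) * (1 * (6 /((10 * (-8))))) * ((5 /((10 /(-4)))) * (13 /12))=-37011 /640000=-0.06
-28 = -28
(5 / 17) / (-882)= -5 / 14994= -0.00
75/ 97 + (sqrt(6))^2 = 657/ 97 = 6.77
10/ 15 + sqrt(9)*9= 83/ 3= 27.67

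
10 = 10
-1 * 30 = -30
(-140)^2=19600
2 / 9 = 0.22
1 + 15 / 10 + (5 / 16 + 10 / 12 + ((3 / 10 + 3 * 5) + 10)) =6947 / 240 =28.95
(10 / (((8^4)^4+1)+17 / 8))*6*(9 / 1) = 1440 / 750599937895091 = 0.00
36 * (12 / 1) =432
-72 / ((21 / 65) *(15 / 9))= -936 / 7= -133.71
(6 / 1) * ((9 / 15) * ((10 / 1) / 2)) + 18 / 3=24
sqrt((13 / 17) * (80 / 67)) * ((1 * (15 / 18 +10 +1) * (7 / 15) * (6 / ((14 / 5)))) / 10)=71 * sqrt(74035) / 17085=1.13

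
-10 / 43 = -0.23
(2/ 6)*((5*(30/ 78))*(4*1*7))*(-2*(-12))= 5600/ 13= 430.77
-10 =-10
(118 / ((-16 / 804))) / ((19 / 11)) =-130449 / 38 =-3432.87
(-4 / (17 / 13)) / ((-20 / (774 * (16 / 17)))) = 111.41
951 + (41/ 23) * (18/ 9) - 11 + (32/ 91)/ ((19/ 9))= 37529382/ 39767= 943.73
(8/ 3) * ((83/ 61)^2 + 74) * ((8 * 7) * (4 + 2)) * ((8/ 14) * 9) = 1300575744/ 3721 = 349523.18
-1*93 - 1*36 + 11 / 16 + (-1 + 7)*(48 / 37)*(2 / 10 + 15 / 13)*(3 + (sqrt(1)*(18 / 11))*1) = -3057401 / 38480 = -79.45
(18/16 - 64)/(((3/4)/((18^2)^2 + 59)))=-52832605/6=-8805434.17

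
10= 10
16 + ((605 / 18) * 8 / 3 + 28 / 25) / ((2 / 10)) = 63416 / 135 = 469.75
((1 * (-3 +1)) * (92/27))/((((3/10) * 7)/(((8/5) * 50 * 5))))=-736000/567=-1298.06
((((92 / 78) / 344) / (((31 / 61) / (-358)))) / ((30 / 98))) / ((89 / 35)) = -86139991 / 27761058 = -3.10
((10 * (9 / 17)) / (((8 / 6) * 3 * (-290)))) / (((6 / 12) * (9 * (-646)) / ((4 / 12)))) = 1 / 1910868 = 0.00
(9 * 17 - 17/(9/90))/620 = -17/620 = -0.03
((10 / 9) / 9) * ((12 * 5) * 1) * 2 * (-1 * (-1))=400 / 27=14.81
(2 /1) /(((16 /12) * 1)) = 3 /2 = 1.50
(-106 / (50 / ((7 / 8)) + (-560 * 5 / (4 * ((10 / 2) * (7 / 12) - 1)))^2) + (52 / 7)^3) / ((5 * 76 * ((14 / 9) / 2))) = 312654246206067 / 225417894604000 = 1.39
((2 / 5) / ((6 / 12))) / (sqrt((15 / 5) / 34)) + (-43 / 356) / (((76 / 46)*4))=-989 / 54112 + 4*sqrt(102) / 15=2.67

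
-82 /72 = -41 /36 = -1.14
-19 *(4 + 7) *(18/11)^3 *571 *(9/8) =-71180289/121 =-588266.85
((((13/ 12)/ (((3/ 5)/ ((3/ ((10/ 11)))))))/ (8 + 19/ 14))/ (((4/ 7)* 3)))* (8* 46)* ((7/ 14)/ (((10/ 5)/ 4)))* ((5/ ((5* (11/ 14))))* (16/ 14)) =234416/ 1179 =198.83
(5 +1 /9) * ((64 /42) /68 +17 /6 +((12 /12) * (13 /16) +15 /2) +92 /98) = 11134001 /179928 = 61.88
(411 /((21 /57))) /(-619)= -7809 /4333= -1.80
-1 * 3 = -3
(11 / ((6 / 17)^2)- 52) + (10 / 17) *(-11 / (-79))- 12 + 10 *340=3424.39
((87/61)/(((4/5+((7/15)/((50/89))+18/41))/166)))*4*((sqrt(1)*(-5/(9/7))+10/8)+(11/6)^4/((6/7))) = 1011134666125/209640042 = 4823.19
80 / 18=4.44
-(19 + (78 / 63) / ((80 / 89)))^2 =-292991689 / 705600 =-415.24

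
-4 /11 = -0.36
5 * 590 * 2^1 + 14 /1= 5914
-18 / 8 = -9 / 4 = -2.25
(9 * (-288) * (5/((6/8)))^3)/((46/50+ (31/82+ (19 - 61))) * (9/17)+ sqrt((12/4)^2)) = 8921600000/215467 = 41405.88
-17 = -17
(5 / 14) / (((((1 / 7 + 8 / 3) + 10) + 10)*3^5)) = 5 / 77598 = 0.00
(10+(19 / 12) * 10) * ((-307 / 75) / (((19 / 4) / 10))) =-38068 / 171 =-222.62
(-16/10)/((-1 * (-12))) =-2/15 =-0.13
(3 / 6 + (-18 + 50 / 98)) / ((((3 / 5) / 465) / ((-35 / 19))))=6451875 / 266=24255.17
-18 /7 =-2.57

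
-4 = -4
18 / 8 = 9 / 4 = 2.25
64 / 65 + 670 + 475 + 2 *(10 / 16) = 298281 / 260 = 1147.23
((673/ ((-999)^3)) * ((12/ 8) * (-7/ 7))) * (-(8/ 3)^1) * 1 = -2692/ 997002999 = -0.00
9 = 9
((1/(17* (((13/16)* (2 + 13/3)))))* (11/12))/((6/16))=352/12597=0.03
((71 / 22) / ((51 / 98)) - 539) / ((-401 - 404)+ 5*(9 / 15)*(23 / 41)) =3063725 / 4619274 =0.66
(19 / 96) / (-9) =-0.02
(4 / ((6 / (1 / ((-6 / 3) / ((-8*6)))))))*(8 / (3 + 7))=64 / 5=12.80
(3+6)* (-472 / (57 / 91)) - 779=-143657 / 19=-7560.89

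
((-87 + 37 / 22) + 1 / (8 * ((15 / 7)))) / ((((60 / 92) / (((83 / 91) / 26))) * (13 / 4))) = -214844587 / 152252100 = -1.41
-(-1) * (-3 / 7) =-3 / 7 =-0.43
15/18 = 5/6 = 0.83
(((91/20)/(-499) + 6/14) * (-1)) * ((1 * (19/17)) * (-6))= 1670271/593810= 2.81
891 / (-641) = -891 / 641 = -1.39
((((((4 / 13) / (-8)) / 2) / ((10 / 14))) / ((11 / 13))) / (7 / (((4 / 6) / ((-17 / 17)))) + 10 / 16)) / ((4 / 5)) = 7 / 1738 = 0.00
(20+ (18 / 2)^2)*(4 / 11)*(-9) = -3636 / 11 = -330.55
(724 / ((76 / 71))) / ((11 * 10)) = 12851 / 2090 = 6.15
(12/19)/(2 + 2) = 3/19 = 0.16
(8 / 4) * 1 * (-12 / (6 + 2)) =-3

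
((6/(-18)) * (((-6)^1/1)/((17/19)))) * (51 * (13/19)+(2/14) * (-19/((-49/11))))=462760/5831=79.36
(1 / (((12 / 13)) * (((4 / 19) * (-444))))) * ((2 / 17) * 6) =-247 / 30192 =-0.01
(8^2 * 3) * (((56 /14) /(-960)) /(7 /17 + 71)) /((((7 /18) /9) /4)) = -22032 /21245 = -1.04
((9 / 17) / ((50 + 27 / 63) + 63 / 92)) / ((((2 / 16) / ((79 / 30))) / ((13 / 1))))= 7936656 / 2797945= 2.84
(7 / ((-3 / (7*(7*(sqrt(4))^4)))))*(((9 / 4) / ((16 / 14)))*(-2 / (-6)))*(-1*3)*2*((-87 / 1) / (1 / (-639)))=400436379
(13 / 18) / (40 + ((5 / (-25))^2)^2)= 8125 / 450018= 0.02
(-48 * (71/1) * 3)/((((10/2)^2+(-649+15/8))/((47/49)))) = 427136/27097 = 15.76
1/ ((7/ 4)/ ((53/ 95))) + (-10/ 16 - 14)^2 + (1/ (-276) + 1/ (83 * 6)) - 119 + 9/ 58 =674072501699/ 7068492480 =95.36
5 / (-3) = -5 / 3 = -1.67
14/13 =1.08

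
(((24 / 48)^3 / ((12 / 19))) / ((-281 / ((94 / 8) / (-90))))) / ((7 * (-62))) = -0.00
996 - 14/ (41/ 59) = 40010/ 41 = 975.85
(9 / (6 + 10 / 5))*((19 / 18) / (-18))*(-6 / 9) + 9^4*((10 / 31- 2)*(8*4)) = -4716361139 / 13392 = -352177.50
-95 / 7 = -13.57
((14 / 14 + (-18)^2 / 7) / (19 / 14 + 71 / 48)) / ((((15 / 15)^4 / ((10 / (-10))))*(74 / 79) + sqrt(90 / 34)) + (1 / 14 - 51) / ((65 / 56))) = -35462282229920 / 95197968281511 - 139646119600*sqrt(85) / 95197968281511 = -0.39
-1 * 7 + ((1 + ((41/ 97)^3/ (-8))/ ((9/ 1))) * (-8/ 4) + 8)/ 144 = -6.96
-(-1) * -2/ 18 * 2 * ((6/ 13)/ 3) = -4/ 117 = -0.03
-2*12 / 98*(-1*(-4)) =-48 / 49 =-0.98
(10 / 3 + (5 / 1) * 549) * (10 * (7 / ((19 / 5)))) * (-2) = -5771500 / 57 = -101254.39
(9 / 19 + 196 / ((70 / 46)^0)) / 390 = 3733 / 7410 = 0.50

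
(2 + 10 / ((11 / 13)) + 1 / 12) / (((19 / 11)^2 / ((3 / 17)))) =20185 / 24548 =0.82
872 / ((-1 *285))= -872 / 285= -3.06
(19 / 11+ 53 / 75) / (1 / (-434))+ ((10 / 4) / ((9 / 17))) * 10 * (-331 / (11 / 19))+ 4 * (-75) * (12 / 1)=-78345041 / 2475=-31654.56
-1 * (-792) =792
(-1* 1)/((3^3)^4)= -1/531441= -0.00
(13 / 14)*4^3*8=3328 / 7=475.43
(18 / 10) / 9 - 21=-104 / 5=-20.80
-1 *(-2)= 2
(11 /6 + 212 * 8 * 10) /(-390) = -101771 /2340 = -43.49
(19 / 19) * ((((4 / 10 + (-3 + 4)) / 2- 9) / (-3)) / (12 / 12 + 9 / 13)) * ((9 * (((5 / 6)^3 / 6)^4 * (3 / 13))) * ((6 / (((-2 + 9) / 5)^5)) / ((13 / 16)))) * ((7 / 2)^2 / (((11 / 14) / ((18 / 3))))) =12664794921875 / 335559704223744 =0.04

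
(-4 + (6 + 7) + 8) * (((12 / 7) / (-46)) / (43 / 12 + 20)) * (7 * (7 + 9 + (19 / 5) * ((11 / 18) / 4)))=-3.12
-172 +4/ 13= -2232/ 13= -171.69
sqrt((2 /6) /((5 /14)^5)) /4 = 49 * sqrt(210) /375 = 1.89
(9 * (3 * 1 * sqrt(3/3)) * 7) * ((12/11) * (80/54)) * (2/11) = 6720/121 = 55.54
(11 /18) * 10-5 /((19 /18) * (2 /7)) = -1790 /171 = -10.47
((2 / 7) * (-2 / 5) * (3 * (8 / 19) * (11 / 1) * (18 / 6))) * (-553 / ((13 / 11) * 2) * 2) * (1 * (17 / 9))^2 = 88401632 / 11115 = 7953.36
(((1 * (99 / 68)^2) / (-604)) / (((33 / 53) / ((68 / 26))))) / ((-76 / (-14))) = -0.00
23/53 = 0.43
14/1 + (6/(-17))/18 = 713/51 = 13.98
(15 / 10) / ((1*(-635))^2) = 3 / 806450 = 0.00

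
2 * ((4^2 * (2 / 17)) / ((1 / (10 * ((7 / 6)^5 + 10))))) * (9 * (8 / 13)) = 15130720 / 5967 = 2535.73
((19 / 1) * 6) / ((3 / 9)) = 342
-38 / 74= -19 / 37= -0.51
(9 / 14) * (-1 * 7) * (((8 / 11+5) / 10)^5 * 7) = -62523502209 / 32210200000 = -1.94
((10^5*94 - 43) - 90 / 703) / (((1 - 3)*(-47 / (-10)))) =-33040848405 / 33041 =-999995.41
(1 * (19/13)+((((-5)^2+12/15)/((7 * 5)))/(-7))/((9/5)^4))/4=0.36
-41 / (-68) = 41 / 68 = 0.60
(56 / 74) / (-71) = -28 / 2627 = -0.01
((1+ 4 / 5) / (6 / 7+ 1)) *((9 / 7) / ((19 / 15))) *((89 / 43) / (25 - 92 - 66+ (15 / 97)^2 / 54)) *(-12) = 14651167896 / 79746259697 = 0.18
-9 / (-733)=9 / 733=0.01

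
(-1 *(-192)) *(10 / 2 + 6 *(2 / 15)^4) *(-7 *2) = -75628672 / 5625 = -13445.10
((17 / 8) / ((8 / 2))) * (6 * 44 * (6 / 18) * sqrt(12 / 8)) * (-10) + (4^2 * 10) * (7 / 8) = 140-935 * sqrt(6) / 4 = -432.57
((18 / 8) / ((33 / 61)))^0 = 1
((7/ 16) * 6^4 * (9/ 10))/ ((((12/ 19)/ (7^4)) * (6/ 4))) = 25865973/ 20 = 1293298.65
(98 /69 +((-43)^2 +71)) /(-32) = -60.04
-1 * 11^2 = -121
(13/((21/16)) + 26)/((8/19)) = 7163/84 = 85.27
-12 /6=-2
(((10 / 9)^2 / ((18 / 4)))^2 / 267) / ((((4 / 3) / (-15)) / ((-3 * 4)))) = 200000 / 5255361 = 0.04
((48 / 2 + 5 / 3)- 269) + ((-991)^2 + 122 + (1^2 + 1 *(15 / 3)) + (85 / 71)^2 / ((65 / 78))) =14850292787 / 15123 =981967.39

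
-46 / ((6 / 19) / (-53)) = 7720.33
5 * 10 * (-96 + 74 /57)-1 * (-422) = -245846 /57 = -4313.09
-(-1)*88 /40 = 11 /5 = 2.20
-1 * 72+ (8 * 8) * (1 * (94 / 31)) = 3784 / 31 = 122.06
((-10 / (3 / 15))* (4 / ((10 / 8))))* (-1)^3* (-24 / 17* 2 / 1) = -7680 / 17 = -451.76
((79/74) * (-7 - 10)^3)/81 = -388127/5994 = -64.75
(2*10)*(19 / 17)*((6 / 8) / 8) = 285 / 136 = 2.10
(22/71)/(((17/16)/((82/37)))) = 28864/44659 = 0.65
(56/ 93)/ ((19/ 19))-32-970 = -93130/ 93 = -1001.40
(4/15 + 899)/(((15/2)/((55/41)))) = 7238/45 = 160.84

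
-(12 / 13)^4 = -20736 / 28561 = -0.73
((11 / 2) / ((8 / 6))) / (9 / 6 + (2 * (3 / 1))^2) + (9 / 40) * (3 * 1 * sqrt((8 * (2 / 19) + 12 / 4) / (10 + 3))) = 11 / 100 + 27 * sqrt(18031) / 9880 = 0.48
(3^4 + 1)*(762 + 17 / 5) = 313814 / 5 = 62762.80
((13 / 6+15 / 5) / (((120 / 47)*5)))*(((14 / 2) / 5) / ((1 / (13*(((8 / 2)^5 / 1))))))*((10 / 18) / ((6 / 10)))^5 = 662935000000 / 129140163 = 5133.45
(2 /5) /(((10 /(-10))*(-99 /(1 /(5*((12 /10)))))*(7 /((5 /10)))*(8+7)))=1 /311850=0.00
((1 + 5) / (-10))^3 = -27 / 125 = -0.22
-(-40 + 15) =25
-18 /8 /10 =-9 /40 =-0.22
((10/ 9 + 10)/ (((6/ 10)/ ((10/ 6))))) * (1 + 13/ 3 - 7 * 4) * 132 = -7480000/ 81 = -92345.68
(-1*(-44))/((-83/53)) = -28.10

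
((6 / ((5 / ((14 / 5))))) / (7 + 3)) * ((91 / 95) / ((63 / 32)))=5824 / 35625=0.16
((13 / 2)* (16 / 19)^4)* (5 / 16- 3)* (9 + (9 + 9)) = -30910464 / 130321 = -237.19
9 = 9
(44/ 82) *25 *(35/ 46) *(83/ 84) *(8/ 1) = 228250/ 2829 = 80.68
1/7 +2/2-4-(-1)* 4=8/7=1.14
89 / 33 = 2.70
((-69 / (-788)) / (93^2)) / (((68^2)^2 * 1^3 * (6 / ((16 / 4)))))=23 / 72861443283456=0.00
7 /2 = 3.50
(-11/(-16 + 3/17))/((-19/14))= -2618/5111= -0.51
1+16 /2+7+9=25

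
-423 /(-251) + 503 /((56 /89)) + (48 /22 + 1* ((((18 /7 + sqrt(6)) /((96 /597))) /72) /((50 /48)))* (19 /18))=3781* sqrt(6) /43200 + 37270319041 /46384800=803.72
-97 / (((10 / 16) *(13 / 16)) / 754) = -720128 / 5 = -144025.60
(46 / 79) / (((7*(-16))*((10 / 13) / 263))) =-78637 / 44240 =-1.78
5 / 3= 1.67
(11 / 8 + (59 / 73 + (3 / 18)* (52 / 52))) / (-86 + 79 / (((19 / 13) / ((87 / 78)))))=-78223 / 855852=-0.09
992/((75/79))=78368/75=1044.91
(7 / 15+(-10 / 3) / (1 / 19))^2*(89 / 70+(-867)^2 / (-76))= -23392346764517 / 598500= -39084957.00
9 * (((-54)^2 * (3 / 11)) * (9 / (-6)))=-118098 / 11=-10736.18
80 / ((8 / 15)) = 150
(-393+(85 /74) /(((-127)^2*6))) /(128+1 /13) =-36586957979 /11923524540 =-3.07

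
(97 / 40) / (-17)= -97 / 680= -0.14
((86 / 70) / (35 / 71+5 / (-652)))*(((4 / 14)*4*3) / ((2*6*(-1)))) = -3981112 / 5503925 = -0.72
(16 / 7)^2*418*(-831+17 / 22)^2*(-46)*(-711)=26535688237843200 / 539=49231332537742.49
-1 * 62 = -62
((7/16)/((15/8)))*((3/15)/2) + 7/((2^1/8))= 28.02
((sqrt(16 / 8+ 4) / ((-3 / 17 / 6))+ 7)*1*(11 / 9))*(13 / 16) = 1001 / 144 - 2431*sqrt(6) / 72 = -75.75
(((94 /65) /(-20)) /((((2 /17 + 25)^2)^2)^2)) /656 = -327860599727 /471237882925010018992938400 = -0.00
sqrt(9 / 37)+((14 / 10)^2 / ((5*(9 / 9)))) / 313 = 49 / 39125+3*sqrt(37) / 37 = 0.49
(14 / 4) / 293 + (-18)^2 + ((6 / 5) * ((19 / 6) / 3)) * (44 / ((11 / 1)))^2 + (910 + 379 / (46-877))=3052844723 / 2434830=1253.82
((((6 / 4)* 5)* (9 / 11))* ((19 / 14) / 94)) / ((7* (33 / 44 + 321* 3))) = 171 / 13021162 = 0.00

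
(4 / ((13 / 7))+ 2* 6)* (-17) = -3128 / 13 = -240.62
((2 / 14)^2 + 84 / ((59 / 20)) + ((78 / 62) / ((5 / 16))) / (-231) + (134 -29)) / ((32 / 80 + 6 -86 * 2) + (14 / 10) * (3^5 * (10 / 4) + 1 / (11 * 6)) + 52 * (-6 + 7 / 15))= 986897349 / 2936700928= 0.34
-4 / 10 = -2 / 5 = -0.40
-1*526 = -526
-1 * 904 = -904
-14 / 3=-4.67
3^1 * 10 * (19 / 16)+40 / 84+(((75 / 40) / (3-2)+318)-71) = 11969 / 42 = 284.98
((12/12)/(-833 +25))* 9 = -9/808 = -0.01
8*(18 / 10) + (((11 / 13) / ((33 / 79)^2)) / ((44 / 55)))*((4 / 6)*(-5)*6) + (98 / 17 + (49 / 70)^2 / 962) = -16363103893 / 161904600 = -101.07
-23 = -23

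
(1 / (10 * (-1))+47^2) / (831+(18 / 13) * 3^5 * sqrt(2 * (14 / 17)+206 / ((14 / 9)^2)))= 0.56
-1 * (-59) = 59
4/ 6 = 2/ 3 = 0.67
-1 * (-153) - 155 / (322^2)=15863497 / 103684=153.00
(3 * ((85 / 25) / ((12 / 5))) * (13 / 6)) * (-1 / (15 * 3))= -221 / 1080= -0.20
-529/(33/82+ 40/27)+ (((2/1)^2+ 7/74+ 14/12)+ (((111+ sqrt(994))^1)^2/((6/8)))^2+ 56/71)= 31529920* sqrt(994)/3+ 39669923302901294/98614953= 733626848.79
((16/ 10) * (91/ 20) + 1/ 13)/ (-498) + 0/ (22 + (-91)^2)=-797/ 53950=-0.01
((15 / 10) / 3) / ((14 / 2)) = 1 / 14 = 0.07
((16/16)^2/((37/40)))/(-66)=-20/1221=-0.02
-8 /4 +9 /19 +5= 66 /19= 3.47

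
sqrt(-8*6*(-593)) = 4*sqrt(1779) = 168.71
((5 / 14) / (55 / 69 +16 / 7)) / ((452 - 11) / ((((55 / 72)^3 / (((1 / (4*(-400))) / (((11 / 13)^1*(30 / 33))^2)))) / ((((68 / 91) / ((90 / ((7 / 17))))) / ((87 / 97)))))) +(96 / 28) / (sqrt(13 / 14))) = 789717034870435546875 / 21664381935720476001182248 +26143878496551513671875*sqrt(182) / 10832190967860238000591124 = 0.03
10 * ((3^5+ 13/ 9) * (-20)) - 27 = -440243/ 9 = -48915.89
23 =23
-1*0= 0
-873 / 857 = -1.02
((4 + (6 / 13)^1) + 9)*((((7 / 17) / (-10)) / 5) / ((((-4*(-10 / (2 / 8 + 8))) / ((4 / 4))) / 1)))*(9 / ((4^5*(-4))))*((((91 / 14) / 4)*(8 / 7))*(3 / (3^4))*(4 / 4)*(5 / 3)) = 77 / 13369344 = 0.00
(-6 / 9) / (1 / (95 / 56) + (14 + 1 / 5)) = -38 / 843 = -0.05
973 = 973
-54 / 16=-27 / 8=-3.38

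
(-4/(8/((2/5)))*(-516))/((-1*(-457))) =516/2285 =0.23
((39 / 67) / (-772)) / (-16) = 39 / 827584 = 0.00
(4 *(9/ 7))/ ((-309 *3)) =-4/ 721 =-0.01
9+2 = 11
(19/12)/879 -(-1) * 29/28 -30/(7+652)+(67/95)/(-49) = 0.98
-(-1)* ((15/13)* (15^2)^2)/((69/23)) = 253125/13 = 19471.15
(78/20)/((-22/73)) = -2847/220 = -12.94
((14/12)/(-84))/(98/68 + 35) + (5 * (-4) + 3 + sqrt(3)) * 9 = -6824429/44604 + 9 * sqrt(3) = -137.41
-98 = -98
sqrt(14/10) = sqrt(35)/5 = 1.18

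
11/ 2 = 5.50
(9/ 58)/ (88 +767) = 1/ 5510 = 0.00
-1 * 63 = -63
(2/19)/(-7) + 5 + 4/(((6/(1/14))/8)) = 2141/399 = 5.37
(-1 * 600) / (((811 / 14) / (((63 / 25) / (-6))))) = 3528 / 811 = 4.35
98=98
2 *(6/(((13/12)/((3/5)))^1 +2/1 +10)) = 0.87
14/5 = 2.80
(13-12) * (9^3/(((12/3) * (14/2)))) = 729/28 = 26.04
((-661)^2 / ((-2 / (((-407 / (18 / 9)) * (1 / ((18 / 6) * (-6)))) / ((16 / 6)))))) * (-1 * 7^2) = 8713515503 / 192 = 45382893.24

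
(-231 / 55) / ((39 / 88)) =-616 / 65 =-9.48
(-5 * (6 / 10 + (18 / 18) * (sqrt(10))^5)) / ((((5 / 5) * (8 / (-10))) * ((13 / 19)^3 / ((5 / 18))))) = 171475 / 52728 + 21434375 * sqrt(10) / 39546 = 1717.24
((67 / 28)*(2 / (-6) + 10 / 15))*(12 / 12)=67 / 84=0.80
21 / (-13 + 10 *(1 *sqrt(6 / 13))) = -3.38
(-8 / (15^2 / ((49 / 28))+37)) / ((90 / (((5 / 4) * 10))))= -70 / 10431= -0.01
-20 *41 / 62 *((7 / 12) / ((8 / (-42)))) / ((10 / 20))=10045 / 124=81.01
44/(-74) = -22/37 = -0.59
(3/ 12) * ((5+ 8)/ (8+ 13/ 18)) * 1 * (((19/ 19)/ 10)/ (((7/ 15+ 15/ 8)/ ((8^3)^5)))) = 24699429206360064/ 44117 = 559861939985.95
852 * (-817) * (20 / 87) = -4640560 / 29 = -160019.31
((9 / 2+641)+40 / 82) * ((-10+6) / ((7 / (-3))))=1107.41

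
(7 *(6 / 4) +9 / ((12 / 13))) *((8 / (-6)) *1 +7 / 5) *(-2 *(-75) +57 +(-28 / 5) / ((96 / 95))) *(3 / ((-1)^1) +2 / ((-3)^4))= -233047 / 288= -809.19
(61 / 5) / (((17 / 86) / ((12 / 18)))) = 10492 / 255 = 41.15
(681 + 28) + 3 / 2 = 1421 / 2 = 710.50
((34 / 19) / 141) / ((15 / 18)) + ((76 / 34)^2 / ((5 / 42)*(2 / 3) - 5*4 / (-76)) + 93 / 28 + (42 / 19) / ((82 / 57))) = 28828344577 / 1481361980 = 19.46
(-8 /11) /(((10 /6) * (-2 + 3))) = -24 /55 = -0.44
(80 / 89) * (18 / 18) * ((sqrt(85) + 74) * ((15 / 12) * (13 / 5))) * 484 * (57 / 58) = 3586440 * sqrt(85) / 2581 + 265396560 / 2581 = 115638.09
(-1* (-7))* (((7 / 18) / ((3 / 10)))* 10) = 2450 / 27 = 90.74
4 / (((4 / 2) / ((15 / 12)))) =2.50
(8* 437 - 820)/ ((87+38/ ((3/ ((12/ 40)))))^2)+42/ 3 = 738131/ 51529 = 14.32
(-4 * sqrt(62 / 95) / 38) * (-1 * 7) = 14 * sqrt(5890) / 1805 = 0.60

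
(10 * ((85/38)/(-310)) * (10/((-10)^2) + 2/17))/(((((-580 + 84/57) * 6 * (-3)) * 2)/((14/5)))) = -259/122670720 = -0.00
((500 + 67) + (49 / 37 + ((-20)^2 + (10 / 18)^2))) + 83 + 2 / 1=3157738 / 2997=1053.63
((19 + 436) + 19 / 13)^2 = 35212356 / 169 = 208357.14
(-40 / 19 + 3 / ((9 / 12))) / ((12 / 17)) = 2.68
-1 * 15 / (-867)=5 / 289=0.02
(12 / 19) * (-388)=-4656 / 19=-245.05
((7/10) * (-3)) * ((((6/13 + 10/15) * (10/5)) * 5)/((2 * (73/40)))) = -6160/949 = -6.49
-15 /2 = -7.50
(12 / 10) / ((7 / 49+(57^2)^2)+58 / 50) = 70 / 615766801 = 0.00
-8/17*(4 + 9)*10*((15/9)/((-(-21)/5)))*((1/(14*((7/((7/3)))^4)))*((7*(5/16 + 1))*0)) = 0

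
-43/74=-0.58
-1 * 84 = -84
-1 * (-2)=2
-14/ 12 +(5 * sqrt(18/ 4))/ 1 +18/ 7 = 59/ 42 +15 * sqrt(2)/ 2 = 12.01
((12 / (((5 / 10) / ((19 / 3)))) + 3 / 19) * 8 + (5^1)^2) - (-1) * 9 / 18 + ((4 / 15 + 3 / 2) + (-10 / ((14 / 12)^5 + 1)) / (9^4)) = 78474289277 / 63055395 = 1244.53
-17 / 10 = -1.70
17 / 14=1.21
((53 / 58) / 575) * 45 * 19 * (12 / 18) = 3021 / 3335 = 0.91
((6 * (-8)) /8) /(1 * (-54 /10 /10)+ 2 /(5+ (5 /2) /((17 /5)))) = 31.37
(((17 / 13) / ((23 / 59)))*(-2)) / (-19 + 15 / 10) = 0.38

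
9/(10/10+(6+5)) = 3/4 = 0.75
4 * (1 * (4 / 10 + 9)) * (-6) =-225.60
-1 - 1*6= -7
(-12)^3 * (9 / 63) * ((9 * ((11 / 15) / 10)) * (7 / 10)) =-14256 / 125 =-114.05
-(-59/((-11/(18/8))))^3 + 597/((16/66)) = 60054957/85184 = 705.00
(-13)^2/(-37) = -169/37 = -4.57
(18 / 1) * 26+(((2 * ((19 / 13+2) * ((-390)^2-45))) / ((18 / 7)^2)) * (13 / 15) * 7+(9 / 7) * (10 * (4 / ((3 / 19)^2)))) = 40671191 / 42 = 968361.69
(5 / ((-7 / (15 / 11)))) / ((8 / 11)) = -75 / 56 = -1.34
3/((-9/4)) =-4/3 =-1.33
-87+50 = -37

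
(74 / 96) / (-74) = -1 / 96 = -0.01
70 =70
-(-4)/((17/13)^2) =676/289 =2.34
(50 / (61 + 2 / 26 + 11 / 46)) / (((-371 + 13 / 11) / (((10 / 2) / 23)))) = -17875 / 37290339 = -0.00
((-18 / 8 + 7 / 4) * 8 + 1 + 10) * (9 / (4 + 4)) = 63 / 8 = 7.88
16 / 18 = 8 / 9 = 0.89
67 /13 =5.15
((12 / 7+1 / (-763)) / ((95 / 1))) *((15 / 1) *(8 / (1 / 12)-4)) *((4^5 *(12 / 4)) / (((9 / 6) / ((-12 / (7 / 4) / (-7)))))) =35461398528 / 710353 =49920.81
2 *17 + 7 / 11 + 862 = 9863 / 11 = 896.64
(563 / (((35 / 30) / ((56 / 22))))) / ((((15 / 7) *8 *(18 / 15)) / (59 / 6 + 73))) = 1958677 / 396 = 4946.15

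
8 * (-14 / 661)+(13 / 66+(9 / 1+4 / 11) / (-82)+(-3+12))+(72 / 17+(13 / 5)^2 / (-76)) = 377254559591 / 28886955900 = 13.06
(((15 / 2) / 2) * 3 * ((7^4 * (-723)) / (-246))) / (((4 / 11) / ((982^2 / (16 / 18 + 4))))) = 56497237123005 / 1312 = 43061918538.88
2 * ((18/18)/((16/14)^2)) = 49/32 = 1.53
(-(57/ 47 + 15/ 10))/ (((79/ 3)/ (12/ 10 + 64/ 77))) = -59823/ 285901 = -0.21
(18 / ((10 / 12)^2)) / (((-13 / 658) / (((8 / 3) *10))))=-2274048 / 65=-34985.35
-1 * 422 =-422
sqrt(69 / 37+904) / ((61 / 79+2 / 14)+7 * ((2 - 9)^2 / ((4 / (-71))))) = -0.00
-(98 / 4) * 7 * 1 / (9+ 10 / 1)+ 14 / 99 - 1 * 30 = -146285 / 3762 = -38.88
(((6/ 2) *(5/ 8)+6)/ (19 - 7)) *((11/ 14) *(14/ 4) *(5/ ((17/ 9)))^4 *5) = 4736221875/ 10690688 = 443.02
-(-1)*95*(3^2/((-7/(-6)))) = 5130/7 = 732.86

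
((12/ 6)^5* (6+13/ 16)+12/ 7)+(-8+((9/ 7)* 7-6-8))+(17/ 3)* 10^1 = 5531/ 21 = 263.38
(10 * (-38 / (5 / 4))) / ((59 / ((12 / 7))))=-3648 / 413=-8.83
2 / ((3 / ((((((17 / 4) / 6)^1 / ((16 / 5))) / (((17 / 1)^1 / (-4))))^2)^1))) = 25 / 13824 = 0.00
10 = 10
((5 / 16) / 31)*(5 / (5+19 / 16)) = 25 / 3069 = 0.01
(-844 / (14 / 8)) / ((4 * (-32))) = 211 / 56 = 3.77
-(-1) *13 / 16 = 13 / 16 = 0.81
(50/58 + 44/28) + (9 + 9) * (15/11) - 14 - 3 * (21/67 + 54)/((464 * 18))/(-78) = 4846811225/373429056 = 12.98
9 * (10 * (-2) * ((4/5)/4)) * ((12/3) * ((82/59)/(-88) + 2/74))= -38844/24013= -1.62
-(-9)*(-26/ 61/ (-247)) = 18/ 1159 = 0.02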